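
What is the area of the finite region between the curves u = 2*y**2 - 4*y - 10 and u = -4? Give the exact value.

64/3

Both boundary curves give u as a function of y, so integrate with respect to y. Setting them equal: 2*y**2 - 4*y - 6 = 0, i.e. 2*(y - 3)*(y + 1) = 0, so they meet at y = -1, 3.
For y in [-1, 3], u = 2*y**2 - 4*y - 10 is on the left; area = ∫[-1,3] (-(2*y**2 - 4*y - 6)) dy = 64/3.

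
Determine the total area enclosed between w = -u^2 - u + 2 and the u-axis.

9/2

The curve meets the u-axis where -u^2 - u + 2 = 0, i.e. -(u - 1)*(u + 2) = 0, at u = -2, 1.
On [-2, 1] the curve lies above the axis; ∫[-2,1] (-u^2 - u + 2) du = 9/2, giving area 9/2.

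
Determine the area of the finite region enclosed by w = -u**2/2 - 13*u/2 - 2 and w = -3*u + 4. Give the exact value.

Set the curves equal: -u**2/2 - 13*u/2 - 2 = -3*u + 4, so -u**2/2 - 7*u/2 - 6 = 0, which factors as -(u + 3)*(u + 4)/2 = 0. The curves meet at u = -4, -3.
On [-4, -3], w = -u**2/2 - 13*u/2 - 2 is on top; that piece has area ∫[-4,-3] (-u**2/2 - 7*u/2 - 6) du = 1/12.

1/12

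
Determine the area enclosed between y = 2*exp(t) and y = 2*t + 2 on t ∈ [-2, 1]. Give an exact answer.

On [-2, 1], (2*exp(t)) - (2*t + 2) = -2*t + 2*exp(t) - 2 is ≥ 0 throughout, so the area is a single integral of |-2*t + 2*exp(t) - 2|.
∫[-2,1] (-2*t + 2*exp(t) - 2) dt = -3 - 2*exp(-2) + 2*exp(1).

-3 - 2*exp(-2) + 2*exp(1)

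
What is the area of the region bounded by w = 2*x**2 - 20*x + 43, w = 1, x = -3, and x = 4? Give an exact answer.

The difference (2*x**2 - 20*x + 43) - (1) = 2*x**2 - 20*x + 42 changes sign at x = 3 inside [-3, 4], so split the integral there.
∫[-3,3] (2*x**2 - 20*x + 42) dx = 288.
∫[3,4] (2*x**2 - 20*x + 42) dx = -10/3; the area of that piece is 10/3.
Total area = 288 + 10/3 = 874/3.

874/3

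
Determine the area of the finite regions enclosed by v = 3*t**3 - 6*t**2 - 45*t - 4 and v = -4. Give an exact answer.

Set the curves equal: 3*t**3 - 6*t**2 - 45*t - 4 = -4, so 3*t**3 - 6*t**2 - 45*t = 0, which factors as 3*t*(t - 5)*(t + 3) = 0. The curves meet at t = -3, 0, 5.
On [-3, 0], v = 3*t**3 - 6*t**2 - 45*t - 4 is on top; that piece has area ∫[-3,0] (3*t**3 - 6*t**2 - 45*t) dt = 351/4.
On [0, 5], v = -4 is on top; that piece has area ∫[0,5] (-(3*t**3 - 6*t**2 - 45*t)) dt = 1375/4.
Total enclosed area = 351/4 + 1375/4 = 863/2.

863/2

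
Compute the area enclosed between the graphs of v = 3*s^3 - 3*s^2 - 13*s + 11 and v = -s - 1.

71/2

Set the curves equal: 3*s^3 - 3*s^2 - 13*s + 11 = -s - 1, so 3*s^3 - 3*s^2 - 12*s + 12 = 0, which factors as 3*(s - 2)*(s - 1)*(s + 2) = 0. The curves meet at s = -2, 1, 2.
On [-2, 1], v = 3*s^3 - 3*s^2 - 13*s + 11 is on top; that piece has area ∫[-2,1] (3*s^3 - 3*s^2 - 12*s + 12) ds = 135/4.
On [1, 2], v = -s - 1 is on top; that piece has area ∫[1,2] (-(3*s^3 - 3*s^2 - 12*s + 12)) ds = 7/4.
Total enclosed area = 135/4 + 7/4 = 71/2.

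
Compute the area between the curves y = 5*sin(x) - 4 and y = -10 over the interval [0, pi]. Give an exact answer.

On [0, pi], (5*sin(x) - 4) - (-10) = 5*sin(x) + 6 is ≥ 0 throughout, so the area is a single integral of |5*sin(x) + 6|.
∫[0,pi] (5*sin(x) + 6) dx = 10 + 6*pi.

10 + 6*pi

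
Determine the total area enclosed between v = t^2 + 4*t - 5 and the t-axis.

The curve meets the t-axis where t^2 + 4*t - 5 = 0, i.e. (t - 1)*(t + 5) = 0, at t = -5, 1.
On [-5, 1] the curve lies below the axis; ∫[-5,1] (t^2 + 4*t - 5) dt = -36, giving area 36.

36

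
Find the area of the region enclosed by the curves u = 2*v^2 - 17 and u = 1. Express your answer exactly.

Both boundary curves give u as a function of v, so integrate with respect to v. Setting them equal: 2*v^2 - 18 = 0, i.e. 2*(v - 3)*(v + 3) = 0, so they meet at v = -3, 3.
For v in [-3, 3], u = 2*v^2 - 17 is on the left; area = ∫[-3,3] (-(2*v^2 - 18)) dv = 72.

72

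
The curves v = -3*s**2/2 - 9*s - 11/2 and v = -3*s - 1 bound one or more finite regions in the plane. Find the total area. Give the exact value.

Set the curves equal: -3*s**2/2 - 9*s - 11/2 = -3*s - 1, so -3*s**2/2 - 6*s - 9/2 = 0, which factors as -3*(s + 1)*(s + 3)/2 = 0. The curves meet at s = -3, -1.
On [-3, -1], v = -3*s**2/2 - 9*s - 11/2 is on top; that piece has area ∫[-3,-1] (-3*s**2/2 - 6*s - 9/2) ds = 2.

2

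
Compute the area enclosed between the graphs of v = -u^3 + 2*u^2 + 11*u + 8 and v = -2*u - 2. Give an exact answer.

1741/12

Set the curves equal: -u^3 + 2*u^2 + 11*u + 8 = -2*u - 2, so -u^3 + 2*u^2 + 13*u + 10 = 0, which factors as -(u - 5)*(u + 1)*(u + 2) = 0. The curves meet at u = -2, -1, 5.
On [-2, -1], v = -2*u - 2 is on top; that piece has area ∫[-2,-1] (-(-u^3 + 2*u^2 + 13*u + 10)) du = 13/12.
On [-1, 5], v = -u^3 + 2*u^2 + 11*u + 8 is on top; that piece has area ∫[-1,5] (-u^3 + 2*u^2 + 13*u + 10) du = 144.
Total enclosed area = 13/12 + 144 = 1741/12.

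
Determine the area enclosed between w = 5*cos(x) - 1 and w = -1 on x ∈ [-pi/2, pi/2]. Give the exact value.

On [-pi/2, pi/2], (5*cos(x) - 1) - (-1) = 5*cos(x) is ≥ 0 throughout, so the area is a single integral of |5*cos(x)|.
∫[-pi/2,pi/2] (5*cos(x)) dx = 10.

10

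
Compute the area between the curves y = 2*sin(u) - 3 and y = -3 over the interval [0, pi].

4

On [0, pi], (2*sin(u) - 3) - (-3) = 2*sin(u) is ≥ 0 throughout, so the area is a single integral of |2*sin(u)|.
∫[0,pi] (2*sin(u)) du = 4.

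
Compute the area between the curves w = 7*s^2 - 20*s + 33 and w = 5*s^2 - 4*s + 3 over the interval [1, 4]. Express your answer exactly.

44/3

The difference (7*s^2 - 20*s + 33) - (5*s^2 - 4*s + 3) = 2*s^2 - 16*s + 30 changes sign at s = 3 inside [1, 4], so split the integral there.
∫[1,3] (2*s^2 - 16*s + 30) ds = 40/3.
∫[3,4] (2*s^2 - 16*s + 30) ds = -4/3; the area of that piece is 4/3.
Total area = 40/3 + 4/3 = 44/3.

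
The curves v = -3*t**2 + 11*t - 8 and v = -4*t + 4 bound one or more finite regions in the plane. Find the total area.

27/2

Set the curves equal: -3*t**2 + 11*t - 8 = -4*t + 4, so -3*t**2 + 15*t - 12 = 0, which factors as -3*(t - 4)*(t - 1) = 0. The curves meet at t = 1, 4.
On [1, 4], v = -3*t**2 + 11*t - 8 is on top; that piece has area ∫[1,4] (-3*t**2 + 15*t - 12) dt = 27/2.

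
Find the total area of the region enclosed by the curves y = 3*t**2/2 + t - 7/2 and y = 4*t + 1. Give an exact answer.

16

Set the curves equal: 3*t**2/2 + t - 7/2 = 4*t + 1, so 3*t**2/2 - 3*t - 9/2 = 0, which factors as 3*(t - 3)*(t + 1)/2 = 0. The curves meet at t = -1, 3.
On [-1, 3], y = 4*t + 1 is on top; that piece has area ∫[-1,3] (-(3*t**2/2 - 3*t - 9/2)) dt = 16.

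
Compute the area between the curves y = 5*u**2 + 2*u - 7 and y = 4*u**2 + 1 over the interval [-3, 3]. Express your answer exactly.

The difference (5*u**2 + 2*u - 7) - (4*u**2 + 1) = u**2 + 2*u - 8 changes sign at u = 2 inside [-3, 3], so split the integral there.
∫[-3,2] (u**2 + 2*u - 8) du = -100/3; the area of that piece is 100/3.
∫[2,3] (u**2 + 2*u - 8) du = 10/3.
Total area = 100/3 + 10/3 = 110/3.

110/3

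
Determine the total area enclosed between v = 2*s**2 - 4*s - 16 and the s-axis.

72

The curve meets the s-axis where 2*s**2 - 4*s - 16 = 0, i.e. 2*(s - 4)*(s + 2) = 0, at s = -2, 4.
On [-2, 4] the curve lies below the axis; ∫[-2,4] (2*s**2 - 4*s - 16) ds = -72, giving area 72.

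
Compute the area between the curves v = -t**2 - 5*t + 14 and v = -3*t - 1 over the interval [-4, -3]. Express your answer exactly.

29/3

On [-4, -3], (-t**2 - 5*t + 14) - (-3*t - 1) = -t**2 - 2*t + 15 is ≥ 0 throughout, so the area is a single integral of |-t**2 - 2*t + 15|.
∫[-4,-3] (-t**2 - 2*t + 15) dt = 29/3.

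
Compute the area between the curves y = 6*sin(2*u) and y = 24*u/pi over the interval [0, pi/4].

3 - 3*pi/4

On [0, pi/4], (6*sin(2*u)) - (24*u/pi) = -24*u/pi + 6*sin(2*u) is ≥ 0 throughout, so the area is a single integral of |-24*u/pi + 6*sin(2*u)|.
∫[0,pi/4] (-24*u/pi + 6*sin(2*u)) du = 3 - 3*pi/4.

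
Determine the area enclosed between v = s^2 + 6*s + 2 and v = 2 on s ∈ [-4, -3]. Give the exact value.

On [-4, -3], (s^2 + 6*s + 2) - (2) = s^2 + 6*s is ≤ 0 throughout, so the area is a single integral of |s^2 + 6*s|.
∫[-4,-3] (s^2 + 6*s) ds = -26/3; the area of that piece is 26/3.

26/3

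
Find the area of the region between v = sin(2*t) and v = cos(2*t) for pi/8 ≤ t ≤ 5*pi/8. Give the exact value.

sqrt(2)

On [pi/8, 5*pi/8], (sin(2*t)) - (cos(2*t)) = sin(2*t) - cos(2*t) is ≥ 0 throughout, so the area is a single integral of |sin(2*t) - cos(2*t)|.
∫[pi/8,5*pi/8] (sin(2*t) - cos(2*t)) dt = sqrt(2).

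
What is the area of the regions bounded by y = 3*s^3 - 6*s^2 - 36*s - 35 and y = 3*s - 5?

Set the curves equal: 3*s^3 - 6*s^2 - 36*s - 35 = 3*s - 5, so 3*s^3 - 6*s^2 - 39*s - 30 = 0, which factors as 3*(s - 5)*(s + 1)*(s + 2) = 0. The curves meet at s = -2, -1, 5.
On [-2, -1], y = 3*s^3 - 6*s^2 - 36*s - 35 is on top; that piece has area ∫[-2,-1] (3*s^3 - 6*s^2 - 39*s - 30) ds = 13/4.
On [-1, 5], y = 3*s - 5 is on top; that piece has area ∫[-1,5] (-(3*s^3 - 6*s^2 - 39*s - 30)) ds = 432.
Total enclosed area = 13/4 + 432 = 1741/4.

1741/4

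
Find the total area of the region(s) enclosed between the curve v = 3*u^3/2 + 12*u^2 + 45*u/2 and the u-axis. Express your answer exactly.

253/8

The curve meets the u-axis where 3*u^3/2 + 12*u^2 + 45*u/2 = 0, i.e. 3*u*(u + 3)*(u + 5)/2 = 0, at u = -5, -3, 0.
On [-5, -3] the curve lies above the axis; ∫[-5,-3] (3*u^3/2 + 12*u^2 + 45*u/2) du = 8, giving area 8.
On [-3, 0] the curve lies below the axis; ∫[-3,0] (3*u^3/2 + 12*u^2 + 45*u/2) du = -189/8, giving area 189/8.
Total area = 8 + 189/8 = 253/8.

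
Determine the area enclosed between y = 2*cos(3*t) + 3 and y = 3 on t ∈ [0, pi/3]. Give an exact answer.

4/3

The difference (2*cos(3*t) + 3) - (3) = 2*cos(3*t) changes sign at t = pi/6 inside [0, pi/3], so split the integral there.
∫[0,pi/6] (2*cos(3*t)) dt = 2/3.
∫[pi/6,pi/3] (2*cos(3*t)) dt = -2/3; the area of that piece is 2/3.
Total area = 2/3 + 2/3 = 4/3.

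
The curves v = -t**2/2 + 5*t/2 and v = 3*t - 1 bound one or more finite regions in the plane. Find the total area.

Set the curves equal: -t**2/2 + 5*t/2 = 3*t - 1, so -t**2/2 - t/2 + 1 = 0, which factors as -(t - 1)*(t + 2)/2 = 0. The curves meet at t = -2, 1.
On [-2, 1], v = -t**2/2 + 5*t/2 is on top; that piece has area ∫[-2,1] (-t**2/2 - t/2 + 1) dt = 9/4.

9/4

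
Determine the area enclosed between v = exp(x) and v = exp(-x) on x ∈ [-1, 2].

-4 + exp(-2) + exp(-1) + exp(1) + exp(2)

The difference (exp(x)) - (exp(-x)) = exp(x) - exp(-x) changes sign at x = 0 inside [-1, 2], so split the integral there.
∫[-1,0] (exp(x) - exp(-x)) dx = -exp(1) - exp(-1) + 2; the area of that piece is -2 + exp(-1) + exp(1).
∫[0,2] (exp(x) - exp(-x)) dx = -2 + exp(-2) + exp(2).
Total area = (-2 + exp(-1) + exp(1)) + (-2 + exp(-2) + exp(2)) = -4 + exp(-2) + exp(-1) + exp(1) + exp(2).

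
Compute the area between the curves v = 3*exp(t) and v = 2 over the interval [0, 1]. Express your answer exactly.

On [0, 1], (3*exp(t)) - (2) = 3*exp(t) - 2 is ≥ 0 throughout, so the area is a single integral of |3*exp(t) - 2|.
∫[0,1] (3*exp(t) - 2) dt = -5 + 3*exp(1).

-5 + 3*exp(1)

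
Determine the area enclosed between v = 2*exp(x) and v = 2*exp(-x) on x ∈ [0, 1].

On [0, 1], (2*exp(x)) - (2*exp(-x)) = 2*exp(x) - 2*exp(-x) is ≥ 0 throughout, so the area is a single integral of |2*exp(x) - 2*exp(-x)|.
∫[0,1] (2*exp(x) - 2*exp(-x)) dx = -4 + 2*exp(-1) + 2*exp(1).

-4 + 2*exp(-1) + 2*exp(1)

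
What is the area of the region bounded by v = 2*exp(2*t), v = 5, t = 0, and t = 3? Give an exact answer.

The difference (2*exp(2*t)) - (5) = 2*exp(2*t) - 5 changes sign at t = -log(2)/2 + log(5)/2 inside [0, 3], so split the integral there.
∫[0,-log(2)/2 + log(5)/2] (2*exp(2*t) - 5) dt = log(4*sqrt(10)/125) + 3/2; the area of that piece is -3/2 + log(25*sqrt(10)/8).
∫[-log(2)/2 + log(5)/2,3] (2*exp(2*t) - 5) dt = -35/2 - 5*log(2)/2 + 5*log(5)/2 + exp(6).
Total area = (-3/2 + log(25*sqrt(10)/8)) + (-35/2 - 5*log(2)/2 + 5*log(5)/2 + exp(6)) = -19 - 11*log(2)/2 + log(10)/2 + 9*log(5)/2 + exp(6).

-19 - 11*log(2)/2 + log(10)/2 + 9*log(5)/2 + exp(6)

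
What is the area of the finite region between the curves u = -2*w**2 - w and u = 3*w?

Both boundary curves give u as a function of w, so integrate with respect to w. Setting them equal: -2*w**2 - 4*w = 0, i.e. -2*w*(w + 2) = 0, so they meet at w = -2, 0.
For w in [-2, 0], u = -2*w**2 - w is on the right; area = ∫[-2,0] (-2*w**2 - 4*w) dw = 8/3.

8/3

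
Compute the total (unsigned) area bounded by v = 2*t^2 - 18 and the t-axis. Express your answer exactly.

The curve meets the t-axis where 2*t^2 - 18 = 0, i.e. 2*(t - 3)*(t + 3) = 0, at t = -3, 3.
On [-3, 3] the curve lies below the axis; ∫[-3,3] (2*t^2 - 18) dt = -72, giving area 72.

72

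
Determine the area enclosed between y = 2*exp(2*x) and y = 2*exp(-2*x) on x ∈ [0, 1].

-2 + exp(-2) + exp(2)

On [0, 1], (2*exp(2*x)) - (2*exp(-2*x)) = 2*exp(2*x) - 2*exp(-2*x) is ≥ 0 throughout, so the area is a single integral of |2*exp(2*x) - 2*exp(-2*x)|.
∫[0,1] (2*exp(2*x) - 2*exp(-2*x)) dx = -2 + exp(-2) + exp(2).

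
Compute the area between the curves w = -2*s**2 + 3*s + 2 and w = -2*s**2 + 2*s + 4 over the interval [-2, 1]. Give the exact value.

On [-2, 1], (-2*s**2 + 3*s + 2) - (-2*s**2 + 2*s + 4) = s - 2 is ≤ 0 throughout, so the area is a single integral of |s - 2|.
∫[-2,1] (s - 2) ds = -15/2; the area of that piece is 15/2.

15/2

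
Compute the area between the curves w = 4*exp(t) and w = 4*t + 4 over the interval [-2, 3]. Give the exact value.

On [-2, 3], (4*exp(t)) - (4*t + 4) = -4*t + 4*exp(t) - 4 is ≥ 0 throughout, so the area is a single integral of |-4*t + 4*exp(t) - 4|.
∫[-2,3] (-4*t + 4*exp(t) - 4) dt = -30 - 4*exp(-2) + 4*exp(3).

-30 - 4*exp(-2) + 4*exp(3)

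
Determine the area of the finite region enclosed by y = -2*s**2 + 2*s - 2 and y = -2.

Set the curves equal: -2*s**2 + 2*s - 2 = -2, so -2*s**2 + 2*s = 0, which factors as -2*s*(s - 1) = 0. The curves meet at s = 0, 1.
On [0, 1], y = -2*s**2 + 2*s - 2 is on top; that piece has area ∫[0,1] (-2*s**2 + 2*s) ds = 1/3.

1/3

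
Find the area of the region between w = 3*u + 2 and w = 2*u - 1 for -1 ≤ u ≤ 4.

45/2

On [-1, 4], (3*u + 2) - (2*u - 1) = u + 3 is ≥ 0 throughout, so the area is a single integral of |u + 3|.
∫[-1,4] (u + 3) du = 45/2.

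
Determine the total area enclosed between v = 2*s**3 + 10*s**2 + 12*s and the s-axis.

The curve meets the s-axis where 2*s**3 + 10*s**2 + 12*s = 0, i.e. 2*s*(s + 2)*(s + 3) = 0, at s = -3, -2, 0.
On [-3, -2] the curve lies above the axis; ∫[-3,-2] (2*s**3 + 10*s**2 + 12*s) ds = 5/6, giving area 5/6.
On [-2, 0] the curve lies below the axis; ∫[-2,0] (2*s**3 + 10*s**2 + 12*s) ds = -16/3, giving area 16/3.
Total area = 5/6 + 16/3 = 37/6.

37/6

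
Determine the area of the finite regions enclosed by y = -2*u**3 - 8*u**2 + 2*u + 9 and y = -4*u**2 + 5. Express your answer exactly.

Set the curves equal: -2*u**3 - 8*u**2 + 2*u + 9 = -4*u**2 + 5, so -2*u**3 - 4*u**2 + 2*u + 4 = 0, which factors as -2*(u - 1)*(u + 1)*(u + 2) = 0. The curves meet at u = -2, -1, 1.
On [-2, -1], y = -4*u**2 + 5 is on top; that piece has area ∫[-2,-1] (-(-2*u**3 - 4*u**2 + 2*u + 4)) du = 5/6.
On [-1, 1], y = -2*u**3 - 8*u**2 + 2*u + 9 is on top; that piece has area ∫[-1,1] (-2*u**3 - 4*u**2 + 2*u + 4) du = 16/3.
Total enclosed area = 5/6 + 16/3 = 37/6.

37/6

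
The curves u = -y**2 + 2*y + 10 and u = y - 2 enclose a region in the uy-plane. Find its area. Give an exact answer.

Both boundary curves give u as a function of y, so integrate with respect to y. Setting them equal: -y**2 + y + 12 = 0, i.e. -(y - 4)*(y + 3) = 0, so they meet at y = -3, 4.
For y in [-3, 4], u = -y**2 + 2*y + 10 is on the right; area = ∫[-3,4] (-y**2 + y + 12) dy = 343/6.

343/6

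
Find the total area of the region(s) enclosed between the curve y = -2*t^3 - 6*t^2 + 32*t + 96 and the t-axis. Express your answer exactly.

The curve meets the t-axis where -2*t^3 - 6*t^2 + 32*t + 96 = 0, i.e. -2*(t - 4)*(t + 3)*(t + 4) = 0, at t = -4, -3, 4.
On [-4, -3] the curve lies below the axis; ∫[-4,-3] (-2*t^3 - 6*t^2 + 32*t + 96) dt = -5/2, giving area 5/2.
On [-3, 4] the curve lies above the axis; ∫[-3,4] (-2*t^3 - 6*t^2 + 32*t + 96) dt = 1029/2, giving area 1029/2.
Total area = 5/2 + 1029/2 = 517.

517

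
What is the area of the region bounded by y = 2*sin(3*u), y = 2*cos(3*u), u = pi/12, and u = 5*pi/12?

4*sqrt(2)/3

On [pi/12, 5*pi/12], (2*sin(3*u)) - (2*cos(3*u)) = 2*sin(3*u) - 2*cos(3*u) is ≥ 0 throughout, so the area is a single integral of |2*sin(3*u) - 2*cos(3*u)|.
∫[pi/12,5*pi/12] (2*sin(3*u) - 2*cos(3*u)) du = 4*sqrt(2)/3.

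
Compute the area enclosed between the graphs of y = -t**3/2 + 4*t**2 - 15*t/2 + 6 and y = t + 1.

71/12

Set the curves equal: -t**3/2 + 4*t**2 - 15*t/2 + 6 = t + 1, so -t**3/2 + 4*t**2 - 17*t/2 + 5 = 0, which factors as -(t - 5)*(t - 2)*(t - 1)/2 = 0. The curves meet at t = 1, 2, 5.
On [1, 2], y = t + 1 is on top; that piece has area ∫[1,2] (-(-t**3/2 + 4*t**2 - 17*t/2 + 5)) dt = 7/24.
On [2, 5], y = -t**3/2 + 4*t**2 - 15*t/2 + 6 is on top; that piece has area ∫[2,5] (-t**3/2 + 4*t**2 - 17*t/2 + 5) dt = 45/8.
Total enclosed area = 7/24 + 45/8 = 71/12.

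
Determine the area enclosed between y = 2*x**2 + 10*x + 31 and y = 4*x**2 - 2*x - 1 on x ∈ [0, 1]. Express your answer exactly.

112/3

On [0, 1], (2*x**2 + 10*x + 31) - (4*x**2 - 2*x - 1) = -2*x**2 + 12*x + 32 is ≥ 0 throughout, so the area is a single integral of |-2*x**2 + 12*x + 32|.
∫[0,1] (-2*x**2 + 12*x + 32) dx = 112/3.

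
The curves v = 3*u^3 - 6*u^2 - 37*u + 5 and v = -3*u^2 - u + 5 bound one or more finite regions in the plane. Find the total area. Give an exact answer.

937/4

Set the curves equal: 3*u^3 - 6*u^2 - 37*u + 5 = -3*u^2 - u + 5, so 3*u^3 - 3*u^2 - 36*u = 0, which factors as 3*u*(u - 4)*(u + 3) = 0. The curves meet at u = -3, 0, 4.
On [-3, 0], v = 3*u^3 - 6*u^2 - 37*u + 5 is on top; that piece has area ∫[-3,0] (3*u^3 - 3*u^2 - 36*u) du = 297/4.
On [0, 4], v = -3*u^2 - u + 5 is on top; that piece has area ∫[0,4] (-(3*u^3 - 3*u^2 - 36*u)) du = 160.
Total enclosed area = 297/4 + 160 = 937/4.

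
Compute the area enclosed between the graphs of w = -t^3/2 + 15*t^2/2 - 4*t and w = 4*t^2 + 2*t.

Set the curves equal: -t^3/2 + 15*t^2/2 - 4*t = 4*t^2 + 2*t, so -t^3/2 + 7*t^2/2 - 6*t = 0, which factors as -t*(t - 4)*(t - 3)/2 = 0. The curves meet at t = 0, 3, 4.
On [0, 3], w = 4*t^2 + 2*t is on top; that piece has area ∫[0,3] (-(-t^3/2 + 7*t^2/2 - 6*t)) dt = 45/8.
On [3, 4], w = -t^3/2 + 15*t^2/2 - 4*t is on top; that piece has area ∫[3,4] (-t^3/2 + 7*t^2/2 - 6*t) dt = 7/24.
Total enclosed area = 45/8 + 7/24 = 71/12.

71/12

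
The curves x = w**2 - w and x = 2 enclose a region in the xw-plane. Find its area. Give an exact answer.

9/2

Both boundary curves give x as a function of w, so integrate with respect to w. Setting them equal: w**2 - w - 2 = 0, i.e. (w - 2)*(w + 1) = 0, so they meet at w = -1, 2.
For w in [-1, 2], x = w**2 - w is on the left; area = ∫[-1,2] (-(w**2 - w - 2)) dw = 9/2.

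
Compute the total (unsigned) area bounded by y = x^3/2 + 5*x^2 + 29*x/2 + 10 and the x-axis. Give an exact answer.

The curve meets the x-axis where x^3/2 + 5*x^2 + 29*x/2 + 10 = 0, i.e. (x + 1)*(x + 4)*(x + 5)/2 = 0, at x = -5, -4, -1.
On [-5, -4] the curve lies above the axis; ∫[-5,-4] (x^3/2 + 5*x^2 + 29*x/2 + 10) dx = 7/24, giving area 7/24.
On [-4, -1] the curve lies below the axis; ∫[-4,-1] (x^3/2 + 5*x^2 + 29*x/2 + 10) dx = -45/8, giving area 45/8.
Total area = 7/24 + 45/8 = 71/12.

71/12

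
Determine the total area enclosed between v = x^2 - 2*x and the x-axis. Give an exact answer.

4/3

The curve meets the x-axis where x^2 - 2*x = 0, i.e. x*(x - 2) = 0, at x = 0, 2.
On [0, 2] the curve lies below the axis; ∫[0,2] (x^2 - 2*x) dx = -4/3, giving area 4/3.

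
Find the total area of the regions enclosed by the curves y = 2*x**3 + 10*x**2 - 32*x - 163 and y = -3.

Set the curves equal: 2*x**3 + 10*x**2 - 32*x - 163 = -3, so 2*x**3 + 10*x**2 - 32*x - 160 = 0, which factors as 2*(x - 4)*(x + 4)*(x + 5) = 0. The curves meet at x = -5, -4, 4.
On [-5, -4], y = 2*x**3 + 10*x**2 - 32*x - 163 is on top; that piece has area ∫[-5,-4] (2*x**3 + 10*x**2 - 32*x - 160) dx = 17/6.
On [-4, 4], y = -3 is on top; that piece has area ∫[-4,4] (-(2*x**3 + 10*x**2 - 32*x - 160)) dx = 2560/3.
Total enclosed area = 17/6 + 2560/3 = 5137/6.

5137/6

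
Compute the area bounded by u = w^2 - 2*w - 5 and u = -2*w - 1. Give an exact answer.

Both boundary curves give u as a function of w, so integrate with respect to w. Setting them equal: w^2 - 4 = 0, i.e. (w - 2)*(w + 2) = 0, so they meet at w = -2, 2.
For w in [-2, 2], u = w^2 - 2*w - 5 is on the left; area = ∫[-2,2] (-(w^2 - 4)) dw = 32/3.

32/3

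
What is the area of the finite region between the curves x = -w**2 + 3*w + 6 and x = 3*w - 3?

36

Both boundary curves give x as a function of w, so integrate with respect to w. Setting them equal: -w**2 + 9 = 0, i.e. -(w - 3)*(w + 3) = 0, so they meet at w = -3, 3.
For w in [-3, 3], x = -w**2 + 3*w + 6 is on the right; area = ∫[-3,3] (-w**2 + 9) dw = 36.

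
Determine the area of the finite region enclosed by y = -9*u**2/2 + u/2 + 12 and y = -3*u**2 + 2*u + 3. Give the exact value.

125/4

Set the curves equal: -9*u**2/2 + u/2 + 12 = -3*u**2 + 2*u + 3, so -3*u**2/2 - 3*u/2 + 9 = 0, which factors as -3*(u - 2)*(u + 3)/2 = 0. The curves meet at u = -3, 2.
On [-3, 2], y = -9*u**2/2 + u/2 + 12 is on top; that piece has area ∫[-3,2] (-3*u**2/2 - 3*u/2 + 9) du = 125/4.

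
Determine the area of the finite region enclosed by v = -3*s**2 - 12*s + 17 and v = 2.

Set the curves equal: -3*s**2 - 12*s + 17 = 2, so -3*s**2 - 12*s + 15 = 0, which factors as -3*(s - 1)*(s + 5) = 0. The curves meet at s = -5, 1.
On [-5, 1], v = -3*s**2 - 12*s + 17 is on top; that piece has area ∫[-5,1] (-3*s**2 - 12*s + 15) ds = 108.

108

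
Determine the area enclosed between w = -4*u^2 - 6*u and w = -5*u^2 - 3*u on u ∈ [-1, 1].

The difference (-4*u^2 - 6*u) - (-5*u^2 - 3*u) = u^2 - 3*u changes sign at u = 0 inside [-1, 1], so split the integral there.
∫[-1,0] (u^2 - 3*u) du = 11/6.
∫[0,1] (u^2 - 3*u) du = -7/6; the area of that piece is 7/6.
Total area = 11/6 + 7/6 = 3.

3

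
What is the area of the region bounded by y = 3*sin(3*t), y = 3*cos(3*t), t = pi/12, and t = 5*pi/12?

2*sqrt(2)

On [pi/12, 5*pi/12], (3*sin(3*t)) - (3*cos(3*t)) = 3*sin(3*t) - 3*cos(3*t) is ≥ 0 throughout, so the area is a single integral of |3*sin(3*t) - 3*cos(3*t)|.
∫[pi/12,5*pi/12] (3*sin(3*t) - 3*cos(3*t)) dt = 2*sqrt(2).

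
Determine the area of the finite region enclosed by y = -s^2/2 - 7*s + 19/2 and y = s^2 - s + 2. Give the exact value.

54

Set the curves equal: -s^2/2 - 7*s + 19/2 = s^2 - s + 2, so -3*s^2/2 - 6*s + 15/2 = 0, which factors as -3*(s - 1)*(s + 5)/2 = 0. The curves meet at s = -5, 1.
On [-5, 1], y = -s^2/2 - 7*s + 19/2 is on top; that piece has area ∫[-5,1] (-3*s^2/2 - 6*s + 15/2) ds = 54.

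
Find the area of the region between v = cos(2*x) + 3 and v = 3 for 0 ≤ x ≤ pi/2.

1

The difference (cos(2*x) + 3) - (3) = cos(2*x) changes sign at x = pi/4 inside [0, pi/2], so split the integral there.
∫[0,pi/4] (cos(2*x)) dx = 1/2.
∫[pi/4,pi/2] (cos(2*x)) dx = -1/2; the area of that piece is 1/2.
Total area = 1/2 + 1/2 = 1.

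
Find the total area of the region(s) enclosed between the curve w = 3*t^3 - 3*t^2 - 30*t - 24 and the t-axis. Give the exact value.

443/2

The curve meets the t-axis where 3*t^3 - 3*t^2 - 30*t - 24 = 0, i.e. 3*(t - 4)*(t + 1)*(t + 2) = 0, at t = -2, -1, 4.
On [-2, -1] the curve lies above the axis; ∫[-2,-1] (3*t^3 - 3*t^2 - 30*t - 24) dt = 11/4, giving area 11/4.
On [-1, 4] the curve lies below the axis; ∫[-1,4] (3*t^3 - 3*t^2 - 30*t - 24) dt = -875/4, giving area 875/4.
Total area = 11/4 + 875/4 = 443/2.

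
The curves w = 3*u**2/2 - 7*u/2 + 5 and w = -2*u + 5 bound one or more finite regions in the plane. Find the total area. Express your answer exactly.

Set the curves equal: 3*u**2/2 - 7*u/2 + 5 = -2*u + 5, so 3*u**2/2 - 3*u/2 = 0, which factors as 3*u*(u - 1)/2 = 0. The curves meet at u = 0, 1.
On [0, 1], w = -2*u + 5 is on top; that piece has area ∫[0,1] (-(3*u**2/2 - 3*u/2)) du = 1/4.

1/4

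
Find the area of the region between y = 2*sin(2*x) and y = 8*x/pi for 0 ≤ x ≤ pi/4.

1 - pi/4

On [0, pi/4], (2*sin(2*x)) - (8*x/pi) = -8*x/pi + 2*sin(2*x) is ≥ 0 throughout, so the area is a single integral of |-8*x/pi + 2*sin(2*x)|.
∫[0,pi/4] (-8*x/pi + 2*sin(2*x)) dx = 1 - pi/4.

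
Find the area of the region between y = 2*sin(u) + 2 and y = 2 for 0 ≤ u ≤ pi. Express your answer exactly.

4

On [0, pi], (2*sin(u) + 2) - (2) = 2*sin(u) is ≥ 0 throughout, so the area is a single integral of |2*sin(u)|.
∫[0,pi] (2*sin(u)) du = 4.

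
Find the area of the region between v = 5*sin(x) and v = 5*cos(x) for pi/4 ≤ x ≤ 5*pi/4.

On [pi/4, 5*pi/4], (5*sin(x)) - (5*cos(x)) = 5*sin(x) - 5*cos(x) is ≥ 0 throughout, so the area is a single integral of |5*sin(x) - 5*cos(x)|.
∫[pi/4,5*pi/4] (5*sin(x) - 5*cos(x)) dx = 10*sqrt(2).

10*sqrt(2)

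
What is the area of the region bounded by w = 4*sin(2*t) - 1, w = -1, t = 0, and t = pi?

The difference (4*sin(2*t) - 1) - (-1) = 4*sin(2*t) changes sign at t = pi/2 inside [0, pi], so split the integral there.
∫[0,pi/2] (4*sin(2*t)) dt = 4.
∫[pi/2,pi] (4*sin(2*t)) dt = -4; the area of that piece is 4.
Total area = 4 + 4 = 8.

8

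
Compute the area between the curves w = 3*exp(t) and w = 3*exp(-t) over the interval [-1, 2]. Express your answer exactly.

-12 + 3*exp(-2) + 3*exp(-1) + 3*exp(1) + 3*exp(2)

The difference (3*exp(t)) - (3*exp(-t)) = 3*exp(t) - 3*exp(-t) changes sign at t = 0 inside [-1, 2], so split the integral there.
∫[-1,0] (3*exp(t) - 3*exp(-t)) dt = -3*exp(1) - 3*exp(-1) + 6; the area of that piece is -6 + 3*exp(-1) + 3*exp(1).
∫[0,2] (3*exp(t) - 3*exp(-t)) dt = -6 + 3*exp(-2) + 3*exp(2).
Total area = (-6 + 3*exp(-1) + 3*exp(1)) + (-6 + 3*exp(-2) + 3*exp(2)) = -12 + 3*exp(-2) + 3*exp(-1) + 3*exp(1) + 3*exp(2).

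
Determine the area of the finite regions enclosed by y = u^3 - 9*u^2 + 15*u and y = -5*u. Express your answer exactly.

131/4

Set the curves equal: u^3 - 9*u^2 + 15*u = -5*u, so u^3 - 9*u^2 + 20*u = 0, which factors as u*(u - 5)*(u - 4) = 0. The curves meet at u = 0, 4, 5.
On [0, 4], y = u^3 - 9*u^2 + 15*u is on top; that piece has area ∫[0,4] (u^3 - 9*u^2 + 20*u) du = 32.
On [4, 5], y = -5*u is on top; that piece has area ∫[4,5] (-(u^3 - 9*u^2 + 20*u)) du = 3/4.
Total enclosed area = 32 + 3/4 = 131/4.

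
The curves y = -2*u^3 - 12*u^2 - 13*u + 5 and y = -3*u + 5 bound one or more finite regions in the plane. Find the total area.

Set the curves equal: -2*u^3 - 12*u^2 - 13*u + 5 = -3*u + 5, so -2*u^3 - 12*u^2 - 10*u = 0, which factors as -2*u*(u + 1)*(u + 5) = 0. The curves meet at u = -5, -1, 0.
On [-5, -1], y = -3*u + 5 is on top; that piece has area ∫[-5,-1] (-(-2*u^3 - 12*u^2 - 10*u)) du = 64.
On [-1, 0], y = -2*u^3 - 12*u^2 - 13*u + 5 is on top; that piece has area ∫[-1,0] (-2*u^3 - 12*u^2 - 10*u) du = 3/2.
Total enclosed area = 64 + 3/2 = 131/2.

131/2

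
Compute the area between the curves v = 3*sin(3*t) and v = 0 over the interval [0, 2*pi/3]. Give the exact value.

4

The difference (3*sin(3*t)) - (0) = 3*sin(3*t) changes sign at t = pi/3 inside [0, 2*pi/3], so split the integral there.
∫[0,pi/3] (3*sin(3*t)) dt = 2.
∫[pi/3,2*pi/3] (3*sin(3*t)) dt = -2; the area of that piece is 2.
Total area = 2 + 2 = 4.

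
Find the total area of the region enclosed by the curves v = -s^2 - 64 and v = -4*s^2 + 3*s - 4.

729/2

Set the curves equal: -s^2 - 64 = -4*s^2 + 3*s - 4, so 3*s^2 - 3*s - 60 = 0, which factors as 3*(s - 5)*(s + 4) = 0. The curves meet at s = -4, 5.
On [-4, 5], v = -4*s^2 + 3*s - 4 is on top; that piece has area ∫[-4,5] (-(3*s^2 - 3*s - 60)) ds = 729/2.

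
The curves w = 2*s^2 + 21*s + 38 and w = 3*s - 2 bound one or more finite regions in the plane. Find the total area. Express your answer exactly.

Set the curves equal: 2*s^2 + 21*s + 38 = 3*s - 2, so 2*s^2 + 18*s + 40 = 0, which factors as 2*(s + 4)*(s + 5) = 0. The curves meet at s = -5, -4.
On [-5, -4], w = 3*s - 2 is on top; that piece has area ∫[-5,-4] (-(2*s^2 + 18*s + 40)) ds = 1/3.

1/3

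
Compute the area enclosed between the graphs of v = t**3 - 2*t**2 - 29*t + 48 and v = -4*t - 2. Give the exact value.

2459/6

Set the curves equal: t**3 - 2*t**2 - 29*t + 48 = -4*t - 2, so t**3 - 2*t**2 - 25*t + 50 = 0, which factors as (t - 5)*(t - 2)*(t + 5) = 0. The curves meet at t = -5, 2, 5.
On [-5, 2], v = t**3 - 2*t**2 - 29*t + 48 is on top; that piece has area ∫[-5,2] (t**3 - 2*t**2 - 25*t + 50) dt = 4459/12.
On [2, 5], v = -4*t - 2 is on top; that piece has area ∫[2,5] (-(t**3 - 2*t**2 - 25*t + 50)) dt = 153/4.
Total enclosed area = 4459/12 + 153/4 = 2459/6.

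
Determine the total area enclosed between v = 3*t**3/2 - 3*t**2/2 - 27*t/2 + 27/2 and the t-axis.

74

The curve meets the t-axis where 3*t**3/2 - 3*t**2/2 - 27*t/2 + 27/2 = 0, i.e. 3*(t - 3)*(t - 1)*(t + 3)/2 = 0, at t = -3, 1, 3.
On [-3, 1] the curve lies above the axis; ∫[-3,1] (3*t**3/2 - 3*t**2/2 - 27*t/2 + 27/2) dt = 64, giving area 64.
On [1, 3] the curve lies below the axis; ∫[1,3] (3*t**3/2 - 3*t**2/2 - 27*t/2 + 27/2) dt = -10, giving area 10.
Total area = 64 + 10 = 74.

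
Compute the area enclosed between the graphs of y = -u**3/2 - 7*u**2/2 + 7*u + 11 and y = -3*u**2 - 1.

Set the curves equal: -u**3/2 - 7*u**2/2 + 7*u + 11 = -3*u**2 - 1, so -u**3/2 - u**2/2 + 7*u + 12 = 0, which factors as -(u - 4)*(u + 2)*(u + 3)/2 = 0. The curves meet at u = -3, -2, 4.
On [-3, -2], y = -3*u**2 - 1 is on top; that piece has area ∫[-3,-2] (-(-u**3/2 - u**2/2 + 7*u + 12)) du = 13/24.
On [-2, 4], y = -u**3/2 - 7*u**2/2 + 7*u + 11 is on top; that piece has area ∫[-2,4] (-u**3/2 - u**2/2 + 7*u + 12) du = 72.
Total enclosed area = 13/24 + 72 = 1741/24.

1741/24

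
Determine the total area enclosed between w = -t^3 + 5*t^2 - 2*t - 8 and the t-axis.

The curve meets the t-axis where -t^3 + 5*t^2 - 2*t - 8 = 0, i.e. -(t - 4)*(t - 2)*(t + 1) = 0, at t = -1, 2, 4.
On [-1, 2] the curve lies below the axis; ∫[-1,2] (-t^3 + 5*t^2 - 2*t - 8) dt = -63/4, giving area 63/4.
On [2, 4] the curve lies above the axis; ∫[2,4] (-t^3 + 5*t^2 - 2*t - 8) dt = 16/3, giving area 16/3.
Total area = 63/4 + 16/3 = 253/12.

253/12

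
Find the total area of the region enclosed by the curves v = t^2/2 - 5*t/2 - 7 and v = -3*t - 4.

Set the curves equal: t^2/2 - 5*t/2 - 7 = -3*t - 4, so t^2/2 + t/2 - 3 = 0, which factors as (t - 2)*(t + 3)/2 = 0. The curves meet at t = -3, 2.
On [-3, 2], v = -3*t - 4 is on top; that piece has area ∫[-3,2] (-(t^2/2 + t/2 - 3)) dt = 125/12.

125/12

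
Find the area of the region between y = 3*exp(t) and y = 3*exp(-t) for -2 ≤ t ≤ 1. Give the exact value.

-12 + 3*exp(-2) + 3*exp(-1) + 3*exp(1) + 3*exp(2)

The difference (3*exp(t)) - (3*exp(-t)) = 3*exp(t) - 3*exp(-t) changes sign at t = 0 inside [-2, 1], so split the integral there.
∫[-2,0] (3*exp(t) - 3*exp(-t)) dt = -3*exp(2) - 3*exp(-2) + 6; the area of that piece is -6 + 3*exp(-2) + 3*exp(2).
∫[0,1] (3*exp(t) - 3*exp(-t)) dt = -6 + 3*exp(-1) + 3*exp(1).
Total area = (-6 + 3*exp(-2) + 3*exp(2)) + (-6 + 3*exp(-1) + 3*exp(1)) = -12 + 3*exp(-2) + 3*exp(-1) + 3*exp(1) + 3*exp(2).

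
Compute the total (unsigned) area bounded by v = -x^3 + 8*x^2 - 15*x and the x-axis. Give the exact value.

253/12

The curve meets the x-axis where -x^3 + 8*x^2 - 15*x = 0, i.e. -x*(x - 5)*(x - 3) = 0, at x = 0, 3, 5.
On [0, 3] the curve lies below the axis; ∫[0,3] (-x^3 + 8*x^2 - 15*x) dx = -63/4, giving area 63/4.
On [3, 5] the curve lies above the axis; ∫[3,5] (-x^3 + 8*x^2 - 15*x) dx = 16/3, giving area 16/3.
Total area = 63/4 + 16/3 = 253/12.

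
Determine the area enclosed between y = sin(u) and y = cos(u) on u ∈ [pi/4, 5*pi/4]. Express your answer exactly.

2*sqrt(2)

On [pi/4, 5*pi/4], (sin(u)) - (cos(u)) = sin(u) - cos(u) is ≥ 0 throughout, so the area is a single integral of |sin(u) - cos(u)|.
∫[pi/4,5*pi/4] (sin(u) - cos(u)) du = 2*sqrt(2).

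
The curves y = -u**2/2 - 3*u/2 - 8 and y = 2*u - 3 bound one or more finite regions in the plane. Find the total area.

Set the curves equal: -u**2/2 - 3*u/2 - 8 = 2*u - 3, so -u**2/2 - 7*u/2 - 5 = 0, which factors as -(u + 2)*(u + 5)/2 = 0. The curves meet at u = -5, -2.
On [-5, -2], y = -u**2/2 - 3*u/2 - 8 is on top; that piece has area ∫[-5,-2] (-u**2/2 - 7*u/2 - 5) du = 9/4.

9/4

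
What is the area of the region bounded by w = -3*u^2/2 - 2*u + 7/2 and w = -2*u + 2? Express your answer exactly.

Set the curves equal: -3*u^2/2 - 2*u + 7/2 = -2*u + 2, so -3*u^2/2 + 3/2 = 0, which factors as -3*(u - 1)*(u + 1)/2 = 0. The curves meet at u = -1, 1.
On [-1, 1], w = -3*u^2/2 - 2*u + 7/2 is on top; that piece has area ∫[-1,1] (-3*u^2/2 + 3/2) du = 2.

2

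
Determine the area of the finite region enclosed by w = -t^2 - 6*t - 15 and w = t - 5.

9/2

Set the curves equal: -t^2 - 6*t - 15 = t - 5, so -t^2 - 7*t - 10 = 0, which factors as -(t + 2)*(t + 5) = 0. The curves meet at t = -5, -2.
On [-5, -2], w = -t^2 - 6*t - 15 is on top; that piece has area ∫[-5,-2] (-t^2 - 7*t - 10) dt = 9/2.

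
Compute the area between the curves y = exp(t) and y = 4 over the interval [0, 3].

-19 + 16*log(2) + exp(3)

The difference (exp(t)) - (4) = exp(t) - 4 changes sign at t = log(4) inside [0, 3], so split the integral there.
∫[0,log(4)] (exp(t) - 4) dt = 3 - log(256); the area of that piece is -3 + log(256).
∫[log(4),3] (exp(t) - 4) dt = -16 + 8*log(2) + exp(3).
Total area = (-3 + log(256)) + (-16 + 8*log(2) + exp(3)) = -19 + 16*log(2) + exp(3).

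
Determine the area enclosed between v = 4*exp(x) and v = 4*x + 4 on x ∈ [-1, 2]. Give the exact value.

-18 - 4*exp(-1) + 4*exp(2)

On [-1, 2], (4*exp(x)) - (4*x + 4) = -4*x + 4*exp(x) - 4 is ≥ 0 throughout, so the area is a single integral of |-4*x + 4*exp(x) - 4|.
∫[-1,2] (-4*x + 4*exp(x) - 4) dx = -18 - 4*exp(-1) + 4*exp(2).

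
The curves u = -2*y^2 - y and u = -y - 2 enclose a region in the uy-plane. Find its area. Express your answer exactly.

Both boundary curves give u as a function of y, so integrate with respect to y. Setting them equal: -2*y^2 + 2 = 0, i.e. -2*(y - 1)*(y + 1) = 0, so they meet at y = -1, 1.
For y in [-1, 1], u = -2*y^2 - y is on the right; area = ∫[-1,1] (-2*y^2 + 2) dy = 8/3.

8/3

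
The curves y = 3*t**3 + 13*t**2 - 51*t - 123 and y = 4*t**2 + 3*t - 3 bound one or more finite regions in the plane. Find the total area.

Set the curves equal: 3*t**3 + 13*t**2 - 51*t - 123 = 4*t**2 + 3*t - 3, so 3*t**3 + 9*t**2 - 54*t - 120 = 0, which factors as 3*(t - 4)*(t + 2)*(t + 5) = 0. The curves meet at t = -5, -2, 4.
On [-5, -2], y = 3*t**3 + 13*t**2 - 51*t - 123 is on top; that piece has area ∫[-5,-2] (3*t**3 + 9*t**2 - 54*t - 120) dt = 405/4.
On [-2, 4], y = 4*t**2 + 3*t - 3 is on top; that piece has area ∫[-2,4] (-(3*t**3 + 9*t**2 - 54*t - 120)) dt = 648.
Total enclosed area = 405/4 + 648 = 2997/4.

2997/4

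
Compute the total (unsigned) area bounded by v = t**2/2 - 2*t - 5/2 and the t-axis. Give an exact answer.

18

The curve meets the t-axis where t**2/2 - 2*t - 5/2 = 0, i.e. (t - 5)*(t + 1)/2 = 0, at t = -1, 5.
On [-1, 5] the curve lies below the axis; ∫[-1,5] (t**2/2 - 2*t - 5/2) dt = -18, giving area 18.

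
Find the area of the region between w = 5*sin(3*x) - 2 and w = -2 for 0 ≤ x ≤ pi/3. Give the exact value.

10/3

On [0, pi/3], (5*sin(3*x) - 2) - (-2) = 5*sin(3*x) is ≥ 0 throughout, so the area is a single integral of |5*sin(3*x)|.
∫[0,pi/3] (5*sin(3*x)) dx = 10/3.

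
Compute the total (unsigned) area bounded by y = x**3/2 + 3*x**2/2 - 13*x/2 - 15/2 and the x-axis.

64

The curve meets the x-axis where x**3/2 + 3*x**2/2 - 13*x/2 - 15/2 = 0, i.e. (x - 3)*(x + 1)*(x + 5)/2 = 0, at x = -5, -1, 3.
On [-5, -1] the curve lies above the axis; ∫[-5,-1] (x**3/2 + 3*x**2/2 - 13*x/2 - 15/2) dx = 32, giving area 32.
On [-1, 3] the curve lies below the axis; ∫[-1,3] (x**3/2 + 3*x**2/2 - 13*x/2 - 15/2) dx = -32, giving area 32.
Total area = 32 + 32 = 64.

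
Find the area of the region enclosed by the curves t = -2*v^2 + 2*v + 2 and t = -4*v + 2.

Both boundary curves give t as a function of v, so integrate with respect to v. Setting them equal: -2*v^2 + 6*v = 0, i.e. -2*v*(v - 3) = 0, so they meet at v = 0, 3.
For v in [0, 3], t = -2*v^2 + 2*v + 2 is on the right; area = ∫[0,3] (-2*v^2 + 6*v) dv = 9.

9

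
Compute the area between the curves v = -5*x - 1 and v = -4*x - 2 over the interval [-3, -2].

7/2

On [-3, -2], (-5*x - 1) - (-4*x - 2) = -x + 1 is ≥ 0 throughout, so the area is a single integral of |-x + 1|.
∫[-3,-2] (-x + 1) dx = 7/2.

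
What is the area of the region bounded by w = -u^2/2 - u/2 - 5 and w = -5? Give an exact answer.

Set the curves equal: -u^2/2 - u/2 - 5 = -5, so -u^2/2 - u/2 = 0, which factors as -u*(u + 1)/2 = 0. The curves meet at u = -1, 0.
On [-1, 0], w = -u^2/2 - u/2 - 5 is on top; that piece has area ∫[-1,0] (-u^2/2 - u/2) du = 1/12.

1/12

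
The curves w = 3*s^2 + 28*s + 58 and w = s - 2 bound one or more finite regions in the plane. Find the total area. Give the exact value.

1/2

Set the curves equal: 3*s^2 + 28*s + 58 = s - 2, so 3*s^2 + 27*s + 60 = 0, which factors as 3*(s + 4)*(s + 5) = 0. The curves meet at s = -5, -4.
On [-5, -4], w = s - 2 is on top; that piece has area ∫[-5,-4] (-(3*s^2 + 27*s + 60)) ds = 1/2.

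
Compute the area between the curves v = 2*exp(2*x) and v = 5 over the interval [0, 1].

The difference (2*exp(2*x)) - (5) = 2*exp(2*x) - 5 changes sign at x = -log(2)/2 + log(5)/2 inside [0, 1], so split the integral there.
∫[0,-log(2)/2 + log(5)/2] (2*exp(2*x) - 5) dx = log(4*sqrt(10)/125) + 3/2; the area of that piece is -3/2 + log(25*sqrt(10)/8).
∫[-log(2)/2 + log(5)/2,1] (2*exp(2*x) - 5) dx = -15/2 - 5*log(2)/2 + 5*log(5)/2 + exp(2).
Total area = (-3/2 + log(25*sqrt(10)/8)) + (-15/2 - 5*log(2)/2 + 5*log(5)/2 + exp(2)) = -9 - 11*log(2)/2 + log(10)/2 + 9*log(5)/2 + exp(2).

-9 - 11*log(2)/2 + log(10)/2 + 9*log(5)/2 + exp(2)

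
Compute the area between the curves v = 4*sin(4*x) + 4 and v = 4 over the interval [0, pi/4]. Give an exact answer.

On [0, pi/4], (4*sin(4*x) + 4) - (4) = 4*sin(4*x) is ≥ 0 throughout, so the area is a single integral of |4*sin(4*x)|.
∫[0,pi/4] (4*sin(4*x)) dx = 2.

2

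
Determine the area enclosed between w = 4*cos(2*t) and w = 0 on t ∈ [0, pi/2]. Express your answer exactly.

4

The difference (4*cos(2*t)) - (0) = 4*cos(2*t) changes sign at t = pi/4 inside [0, pi/2], so split the integral there.
∫[0,pi/4] (4*cos(2*t)) dt = 2.
∫[pi/4,pi/2] (4*cos(2*t)) dt = -2; the area of that piece is 2.
Total area = 2 + 2 = 4.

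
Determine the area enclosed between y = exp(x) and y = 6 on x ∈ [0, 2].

The difference (exp(x)) - (6) = exp(x) - 6 changes sign at x = log(6) inside [0, 2], so split the integral there.
∫[0,log(6)] (exp(x) - 6) dx = 5 - log(46656); the area of that piece is -5 + log(46656).
∫[log(6),2] (exp(x) - 6) dx = -18 + exp(2) + 6*log(6).
Total area = (-5 + log(46656)) + (-18 + exp(2) + 6*log(6)) = -23 + exp(2) + 12*log(6).

-23 + exp(2) + 12*log(6)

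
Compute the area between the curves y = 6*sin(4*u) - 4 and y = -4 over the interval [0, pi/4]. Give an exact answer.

On [0, pi/4], (6*sin(4*u) - 4) - (-4) = 6*sin(4*u) is ≥ 0 throughout, so the area is a single integral of |6*sin(4*u)|.
∫[0,pi/4] (6*sin(4*u)) du = 3.

3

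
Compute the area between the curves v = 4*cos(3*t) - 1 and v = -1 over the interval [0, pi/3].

8/3

The difference (4*cos(3*t) - 1) - (-1) = 4*cos(3*t) changes sign at t = pi/6 inside [0, pi/3], so split the integral there.
∫[0,pi/6] (4*cos(3*t)) dt = 4/3.
∫[pi/6,pi/3] (4*cos(3*t)) dt = -4/3; the area of that piece is 4/3.
Total area = 4/3 + 4/3 = 8/3.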